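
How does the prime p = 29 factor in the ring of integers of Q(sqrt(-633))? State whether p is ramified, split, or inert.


K = Q(sqrt(-633)). Since d mod 4 = 3, disc(K) = -2532.
Check p | disc: -2532 mod 29 = 20.
p does not divide disc. Compute Legendre symbol (d/p):
5^((29-1)/2) mod 29 = 1
(d/p) = 1, so p splits: (p) = P*P' with e=1, f=1, g=2.
Therefore p is split.

split


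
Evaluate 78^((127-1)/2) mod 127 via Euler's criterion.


p = 127 is prime and the exponent is (p-1)/2 = 63, so by Euler's criterion 78^63 = (78/127) = +1 or -1 mod 127.
Compute by square-and-multiply:
  63 = 32 + 16 + 8 + 4 + 2 + 1 (binary 111111)
  Repeated squaring mod 127: 78^1 = 78, 78^2 = 115, 78^4 = 17, 78^8 = 35, 78^16 = 82, 78^32 = 120
  78^63 = 78^32 * 78^16 * 78^8 * 78^4 * 78^2 * 78^1 = 120 * 82 * 35 * 17 * 115 * 78 mod 127
    120 * 82 = 9840 = 61 mod 127
    61 * 35 = 2135 = 103 mod 127
    103 * 17 = 1751 = 100 mod 127
    100 * 115 = 11500 = 70 mod 127
    70 * 78 = 5460 = 126 mod 127
  78^63 = 126 mod 127
Result 126 = p - 1 = -1 mod 127: 78 is a quadratic non-residue mod 127. As a residue in [0, p-1] the value is 126.
78^63 mod 127 = 126

126


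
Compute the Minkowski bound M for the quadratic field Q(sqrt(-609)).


d = -609, d mod 4 = 3, so disc(K) = 4d = -2436; |disc(K)| = 2436
Imaginary quadratic field, so n = 2, s = r2 = 1, r1 = 0
M = (n!/n^n) * (4/pi)^s * sqrt(|disc(K)|) = (2!/2^2) * (4/pi)^1 * sqrt(2436)
= 0.5 * 1.273240 * 49.355851
= 31.4209

31.4209


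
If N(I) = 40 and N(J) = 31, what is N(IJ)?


N(IJ) = N(I) * N(J)
= 40 * 31
= 1240

1240


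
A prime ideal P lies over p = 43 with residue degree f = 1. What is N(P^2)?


N(P^a) = p^(a*f)
= 43^(2*1)
= 43^2
= 1849

1849


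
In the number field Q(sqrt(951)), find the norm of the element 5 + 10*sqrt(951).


N(a + b*sqrt(d)) = a^2 - d*b^2
= (5)^2 - (951)*(10)^2
= 25 - 95100
= -95075

-95075


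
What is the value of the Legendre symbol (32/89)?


p = 89 is prime, so compute (32/89) with the reciprocity algorithm (Jacobi-symbol steps: pull out 2s via (2/n), flip via reciprocity, reduce):
  pull out 2: (2/89) = +1  (since 89 mod 8 = 1)
  pull out 2: (2/89) = +1  (since 89 mod 8 = 1)
  pull out 2: (2/89) = +1  (since 89 mod 8 = 1)
  pull out 2: (2/89) = +1  (since 89 mod 8 = 1)
  pull out 2: (2/89) = +1  (since 89 mod 8 = 1)
  (1/89) = 1
Product of signs = 1
(32/89) = 1

1


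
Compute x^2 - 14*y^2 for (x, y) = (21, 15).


x^2 - d*y^2
= 21^2 - 14*15^2
= 441 - 3150
= -2709

-2709


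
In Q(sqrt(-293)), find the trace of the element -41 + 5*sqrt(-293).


Tr(a + b*sqrt(d)) = (a + b*sqrt(d)) + (a - b*sqrt(d)) = 2a
= 2 * (-41)
= -82

-82


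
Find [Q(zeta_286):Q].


The degree equals Euler's totient phi(286).
286 = 2 * 11 * 13
phi(286) = 120

120


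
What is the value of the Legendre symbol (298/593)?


p = 593 is prime, so compute (298/593) with the reciprocity algorithm (Jacobi-symbol steps: pull out 2s via (2/n), flip via reciprocity, reduce):
  pull out 2: (2/593) = +1  (since 593 mod 8 = 1)
  reciprocity: (149/593) -> +(593/149)
  reduce: (146/149)
  pull out 2: (2/149) = -1  (since 149 mod 8 = 5)
  reciprocity: (73/149) -> +(149/73)
  reduce: (3/73)
  reciprocity: (3/73) -> +(73/3)
  reduce: (1/3)
  (1/3) = 1
Product of signs = -1
(298/593) = -1

-1


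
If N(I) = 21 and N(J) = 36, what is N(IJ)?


N(IJ) = N(I) * N(J)
= 21 * 36
= 756

756


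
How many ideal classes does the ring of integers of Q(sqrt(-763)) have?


K = Q(sqrt(-763)). d mod 4 = 1, so D = disc(K) = d = -763
h(K) equals the number of primitive reduced positive-definite forms (a, b, c) = a*x^2 + b*x*y + c*y^2 with b^2 - 4ac = D,
where reduced means |b| <= a <= c, with b >= 0 whenever |b| = a or a = c, and primitive means gcd(a, b, c) = 1.
Reduced forces 3a^2 <= |D| = 763, so 1 <= a <= 15; b must have the parity of D, and c = (b^2 - D)/(4a) must be an integer >= a.
Enumerate a = 1..15, b in [-a, a]:
  a=1: (1, 1, 191)  [1]
  a=2..6: none
  a=7: (7, 7, 29)  [1]
  a=8..12: none
  a=13: (13, -11, 17), (13, 11, 17)  [2]
  a=14..15: none
Total reduced forms: 1 + 1 + 2 = 4
h = 4

4


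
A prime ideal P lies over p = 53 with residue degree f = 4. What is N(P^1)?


N(P^a) = p^(a*f)
= 53^(1*4)
= 53^4
= 7890481

7890481


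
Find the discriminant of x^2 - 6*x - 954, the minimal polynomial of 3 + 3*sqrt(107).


The element 3 + 3*sqrt(107) has minimal polynomial:
x^2 - 6*x - 954
Discriminant = (-6)^2 - 4*(-954)
= 36 + 3816
= 3852

3852


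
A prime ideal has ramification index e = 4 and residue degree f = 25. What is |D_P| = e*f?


|D_P| = e * f
= 4 * 25
= 100

100


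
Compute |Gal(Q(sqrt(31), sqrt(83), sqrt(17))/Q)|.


The 3 square roots of distinct primes are multiplicatively independent over Q,
so [K:Q] = 2^3 and Gal(K/Q) is isomorphic to (Z/2Z)^3.
|Gal| = 2^3 = 8

8


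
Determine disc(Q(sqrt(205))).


For K = Q(sqrt(d)) with d squarefree: disc(K) = d if d = 1 mod 4, and disc(K) = 4d if d = 2 or 3 mod 4.
Here d = 205, and d mod 4 = 1.
d = 1 mod 4 (O_K = Z[(1+sqrt(d))/2]), so disc(K) = d = 205

205


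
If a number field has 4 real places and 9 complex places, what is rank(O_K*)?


By Dirichlet's unit theorem:
rank = r1 + r2 - 1
= 4 + 9 - 1
= 12

12


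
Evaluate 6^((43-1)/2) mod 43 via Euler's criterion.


p = 43 is prime and the exponent is (p-1)/2 = 21, so by Euler's criterion 6^21 = (6/43) = +1 or -1 mod 43.
Compute by square-and-multiply:
  21 = 16 + 4 + 1 (binary 10101)
  Repeated squaring mod 43: 6^1 = 6, 6^2 = 36, 6^4 = 6, 6^8 = 36, 6^16 = 6
  6^21 = 6^16 * 6^4 * 6^1 = 6 * 6 * 6 mod 43
    6 * 6 = 36 = 36 mod 43
    36 * 6 = 216 = 1 mod 43
  6^21 = 1 mod 43
Result 1: 6 is a quadratic residue mod 43.
6^21 mod 43 = 1

1


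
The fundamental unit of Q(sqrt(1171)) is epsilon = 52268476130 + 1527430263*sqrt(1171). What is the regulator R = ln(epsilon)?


epsilon = 52268476130 + 1527430263*sqrt(1171)
= 1.0454e+11
R = ln(1.0454e+11)
= 25.3728

25.3728


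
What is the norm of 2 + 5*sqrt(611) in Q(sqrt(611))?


N(a + b*sqrt(d)) = a^2 - d*b^2
= (2)^2 - (611)*(5)^2
= 4 - 15275
= -15271

-15271


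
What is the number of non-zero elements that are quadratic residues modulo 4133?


For prime p, the number of non-zero quadratic residues is (p-1)/2.
= (4133-1)/2
= 2066

2066


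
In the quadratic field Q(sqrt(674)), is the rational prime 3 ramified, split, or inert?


K = Q(sqrt(674)). Since d mod 4 = 2, disc(K) = 2696.
Check p | disc: 2696 mod 3 = 2.
p does not divide disc. Compute Legendre symbol (d/p):
2^((3-1)/2) mod 3 = -1
(d/p) = -1, so p is inert: (p) stays prime with e=1, f=2, g=1.
Therefore p is inert.

inert


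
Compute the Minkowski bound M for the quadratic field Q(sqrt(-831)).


d = -831, d mod 4 = 1, so disc(K) = d = -831; |disc(K)| = 831
Imaginary quadratic field, so n = 2, s = r2 = 1, r1 = 0
M = (n!/n^n) * (4/pi)^s * sqrt(|disc(K)|) = (2!/2^2) * (4/pi)^1 * sqrt(831)
= 0.5 * 1.273240 * 28.827071
= 18.3519

18.3519


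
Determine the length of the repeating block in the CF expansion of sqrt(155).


Run the CF algorithm for sqrt(155).
a_0 = floor(sqrt(155)) = 12; set m_0=0, q_0=1.
Recurrence: m' = q*a - m,  q' = (d - m'^2)/q,  a' = floor((a_0 + m')/q').
  step 1: m=12, q=11, a=2
  step 2: m=10, q=5, a=4
  step 3: m=10, q=11, a=2
  step 4: m=12, q=1, a=24
a_4 = 2*a_0 = 24, so the period closes here.
sqrt(155) = [12; 2, 4, 2, 24]
Period length = 4

4


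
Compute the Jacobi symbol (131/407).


Compute (131/407) via quadratic reciprocity:
  reciprocity: (131/407) -> -(407/131)
  reduce: (14/131)
  pull out 2: (2/131) = -1  (since 131 mod 8 = 3)
  reciprocity: (7/131) -> -(131/7)
  reduce: (5/7)
  reciprocity: (5/7) -> +(7/5)
  reduce: (2/5)
  pull out 2: (2/5) = -1  (since 5 mod 8 = 5)
  (1/5) = 1
Product of signs = 1

1


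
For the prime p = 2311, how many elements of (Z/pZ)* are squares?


For prime p, the number of non-zero quadratic residues is (p-1)/2.
= (2311-1)/2
= 1155

1155


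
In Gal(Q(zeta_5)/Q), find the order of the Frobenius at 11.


The Frobenius at p in Gal(Q(zeta_n)/Q) = (Z/nZ)* is the class of p, so its order is ord_5(11), the smallest k >= 1 with 11^k = 1 mod 5.
n = 5 = 5, phi(5) = 4; the order divides phi(n).
Divisors of 4: 1, 2, 4
Repeated squaring mod 5: 11^1 = 1, 11^2 = 1, 11^4 = 1
Test divisors in increasing order:
  k=1: 11^1 = 1 mod 5  <- first divisor giving 1
Order = 1

1


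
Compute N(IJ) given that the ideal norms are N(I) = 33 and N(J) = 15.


N(IJ) = N(I) * N(J)
= 33 * 15
= 495

495


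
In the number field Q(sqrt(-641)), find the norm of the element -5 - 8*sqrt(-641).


N(a + b*sqrt(d)) = a^2 - d*b^2
= (-5)^2 - (-641)*(-8)^2
= 25 + 41024
= 41049

41049


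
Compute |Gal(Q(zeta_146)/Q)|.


|Gal(Q(zeta_146)/Q)| = phi(146)
= 72

72


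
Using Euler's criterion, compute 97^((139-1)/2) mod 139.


p = 139 is prime and the exponent is (p-1)/2 = 69, so by Euler's criterion 97^69 = (97/139) = +1 or -1 mod 139.
Compute by square-and-multiply:
  69 = 64 + 4 + 1 (binary 1000101)
  Repeated squaring mod 139: 97^1 = 97, 97^2 = 96, 97^4 = 42, 97^8 = 96, 97^16 = 42, 97^32 = 96, 97^64 = 42
  97^69 = 97^64 * 97^4 * 97^1 = 42 * 42 * 97 mod 139
    42 * 42 = 1764 = 96 mod 139
    96 * 97 = 9312 = 138 mod 139
  97^69 = 138 mod 139
Result 138 = p - 1 = -1 mod 139: 97 is a quadratic non-residue mod 139. As a residue in [0, p-1] the value is 138.
97^69 mod 139 = 138

138


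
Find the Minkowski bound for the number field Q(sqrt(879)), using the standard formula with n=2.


d = 879, d mod 4 = 3, so disc(K) = 4d = 3516; |disc(K)| = 3516
Real quadratic field, so n = 2, s = r2 = 0, r1 = 2
M = (n!/n^n) * (4/pi)^s * sqrt(|disc(K)|) = (2!/2^2) * (4/pi)^0 * sqrt(3516)
= 0.5 * 1.000000 * 59.295868
= 29.6479

29.6479


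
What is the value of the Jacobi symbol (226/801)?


Compute (226/801) via quadratic reciprocity:
  pull out 2: (2/801) = +1  (since 801 mod 8 = 1)
  reciprocity: (113/801) -> +(801/113)
  reduce: (10/113)
  pull out 2: (2/113) = +1  (since 113 mod 8 = 1)
  reciprocity: (5/113) -> +(113/5)
  reduce: (3/5)
  reciprocity: (3/5) -> +(5/3)
  reduce: (2/3)
  pull out 2: (2/3) = -1  (since 3 mod 8 = 3)
  (1/3) = 1
Product of signs = -1

-1


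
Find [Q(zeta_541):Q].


The degree equals Euler's totient phi(541).
541 = 541
phi(541) = 540

540


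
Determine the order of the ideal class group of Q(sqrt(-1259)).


K = Q(sqrt(-1259)). d mod 4 = 1, so D = disc(K) = d = -1259
h(K) equals the number of primitive reduced positive-definite forms (a, b, c) = a*x^2 + b*x*y + c*y^2 with b^2 - 4ac = D,
where reduced means |b| <= a <= c, with b >= 0 whenever |b| = a or a = c, and primitive means gcd(a, b, c) = 1.
Reduced forces 3a^2 <= |D| = 1259, so 1 <= a <= 20; b must have the parity of D, and c = (b^2 - D)/(4a) must be an integer >= a.
Enumerate a = 1..20, b in [-a, a]:
  a=1: (1, 1, 315)  [1]
  a=2: none
  a=3: (3, -1, 105), (3, 1, 105)  [2]
  a=4: none
  a=5: (5, -1, 63), (5, 1, 63)  [2]
  a=6: none
  a=7: (7, -1, 45), (7, 1, 45)  [2]
  a=8: none
  a=9: (9, -1, 35), (9, 1, 35)  [2]
  a=10..14: none
  a=15: (15, -11, 23), (15, -1, 21), (15, 1, 21), (15, 11, 23)  [4]
  a=16: none
  a=17: (17, -13, 21), (17, 13, 21)  [2]
  a=18..20: none
Total reduced forms: 1 + 2 + 2 + 2 + 2 + 4 + 2 = 15
h = 15

15


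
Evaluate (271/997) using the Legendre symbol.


p = 997 is prime, so compute (271/997) with the reciprocity algorithm (Jacobi-symbol steps: pull out 2s via (2/n), flip via reciprocity, reduce):
  reciprocity: (271/997) -> +(997/271)
  reduce: (184/271)
  pull out 2: (2/271) = +1  (since 271 mod 8 = 7)
  pull out 2: (2/271) = +1  (since 271 mod 8 = 7)
  pull out 2: (2/271) = +1  (since 271 mod 8 = 7)
  reciprocity: (23/271) -> -(271/23)
  reduce: (18/23)
  pull out 2: (2/23) = +1  (since 23 mod 8 = 7)
  reciprocity: (9/23) -> +(23/9)
  reduce: (5/9)
  reciprocity: (5/9) -> +(9/5)
  reduce: (4/5)
  pull out 2: (2/5) = -1  (since 5 mod 8 = 5)
  pull out 2: (2/5) = -1  (since 5 mod 8 = 5)
  (1/5) = 1
Product of signs = -1
(271/997) = -1

-1


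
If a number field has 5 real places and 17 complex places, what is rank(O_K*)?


By Dirichlet's unit theorem:
rank = r1 + r2 - 1
= 5 + 17 - 1
= 21

21


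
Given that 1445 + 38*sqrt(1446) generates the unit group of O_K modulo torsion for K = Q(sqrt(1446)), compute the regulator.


epsilon = 1445 + 38*sqrt(1446)
= 2889.9997
R = ln(2889.9997)
= 7.9690

7.9690


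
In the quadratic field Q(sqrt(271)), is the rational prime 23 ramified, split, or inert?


K = Q(sqrt(271)). Since d mod 4 = 3, disc(K) = 1084.
Check p | disc: 1084 mod 23 = 3.
p does not divide disc. Compute Legendre symbol (d/p):
18^((23-1)/2) mod 23 = 1
(d/p) = 1, so p splits: (p) = P*P' with e=1, f=1, g=2.
Therefore p is split.

split


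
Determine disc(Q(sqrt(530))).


For K = Q(sqrt(d)) with d squarefree: disc(K) = d if d = 1 mod 4, and disc(K) = 4d if d = 2 or 3 mod 4.
Here d = 530, and d mod 4 = 2.
d = 2 mod 4, not 1 (O_K = Z[sqrt(d)]), so disc(K) = 4d = 4 * (530) = 2120

2120


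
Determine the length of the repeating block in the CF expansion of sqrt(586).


Run the CF algorithm for sqrt(586).
a_0 = floor(sqrt(586)) = 24; set m_0=0, q_0=1.
Recurrence: m' = q*a - m,  q' = (d - m'^2)/q,  a' = floor((a_0 + m')/q').
  step 1: m=24, q=10, a=4
  step 2: m=16, q=33, a=1
  step 3: m=17, q=9, a=4
  step 4: m=19, q=25, a=1
  step 5: m=6, q=22, a=1
  step 6: m=16, q=15, a=2
  step 7: m=14, q=26, a=1
  step 8: m=12, q=17, a=2
  step 9: m=22, q=6, a=7
  step 10: m=20, q=31, a=1
  step 11: m=11, q=15, a=2
  step 12: m=19, q=15, a=2
  step 13: m=11, q=31, a=1
  step 14: m=20, q=6, a=7
  step 15: m=22, q=17, a=2
  step 16: m=12, q=26, a=1
  step 17: m=14, q=15, a=2
  step 18: m=16, q=22, a=1
  step 19: m=6, q=25, a=1
  step 20: m=19, q=9, a=4
  step 21: m=17, q=33, a=1
  step 22: m=16, q=10, a=4
  step 23: m=24, q=1, a=48
a_23 = 2*a_0 = 48, so the period closes here.
sqrt(586) = [24; 4, 1, 4, 1, 1, 2, 1, 2, 7, 1, 2, 2, 1, 7, 2, 1, 2, 1, 1, 4, 1, 4, 48]
Period length = 23

23


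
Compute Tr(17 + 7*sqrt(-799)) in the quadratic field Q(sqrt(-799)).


Tr(a + b*sqrt(d)) = (a + b*sqrt(d)) + (a - b*sqrt(d)) = 2a
= 2 * (17)
= 34

34


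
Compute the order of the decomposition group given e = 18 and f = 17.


|D_P| = e * f
= 18 * 17
= 306

306


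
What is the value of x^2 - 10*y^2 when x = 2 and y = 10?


x^2 - d*y^2
= 2^2 - 10*10^2
= 4 - 1000
= -996

-996


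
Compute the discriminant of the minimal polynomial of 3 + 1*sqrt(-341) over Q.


The element 3 + 1*sqrt(-341) has minimal polynomial:
x^2 - 6*x + 350
Discriminant = (-6)^2 - 4*(350)
= 36 - 1400
= -1364

-1364


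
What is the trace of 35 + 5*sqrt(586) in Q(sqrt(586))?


Tr(a + b*sqrt(d)) = (a + b*sqrt(d)) + (a - b*sqrt(d)) = 2a
= 2 * (35)
= 70

70


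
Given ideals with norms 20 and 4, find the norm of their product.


N(IJ) = N(I) * N(J)
= 20 * 4
= 80

80


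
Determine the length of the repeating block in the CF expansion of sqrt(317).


Run the CF algorithm for sqrt(317).
a_0 = floor(sqrt(317)) = 17; set m_0=0, q_0=1.
Recurrence: m' = q*a - m,  q' = (d - m'^2)/q,  a' = floor((a_0 + m')/q').
  step 1: m=17, q=28, a=1
  step 2: m=11, q=7, a=4
  step 3: m=17, q=4, a=8
  step 4: m=15, q=23, a=1
  step 5: m=8, q=11, a=2
  step 6: m=14, q=11, a=2
  step 7: m=8, q=23, a=1
  step 8: m=15, q=4, a=8
  step 9: m=17, q=7, a=4
  step 10: m=11, q=28, a=1
  step 11: m=17, q=1, a=34
a_11 = 2*a_0 = 34, so the period closes here.
sqrt(317) = [17; 1, 4, 8, 1, 2, 2, 1, 8, 4, 1, 34]
Period length = 11

11


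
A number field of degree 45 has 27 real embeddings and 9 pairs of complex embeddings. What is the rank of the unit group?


By Dirichlet's unit theorem:
rank = r1 + r2 - 1
= 27 + 9 - 1
= 35

35


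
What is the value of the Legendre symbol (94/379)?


p = 379 is prime, so compute (94/379) with the reciprocity algorithm (Jacobi-symbol steps: pull out 2s via (2/n), flip via reciprocity, reduce):
  pull out 2: (2/379) = -1  (since 379 mod 8 = 3)
  reciprocity: (47/379) -> -(379/47)
  reduce: (3/47)
  reciprocity: (3/47) -> -(47/3)
  reduce: (2/3)
  pull out 2: (2/3) = -1  (since 3 mod 8 = 3)
  (1/3) = 1
Product of signs = 1
(94/379) = 1

1


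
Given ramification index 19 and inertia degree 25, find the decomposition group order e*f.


|D_P| = e * f
= 19 * 25
= 475

475


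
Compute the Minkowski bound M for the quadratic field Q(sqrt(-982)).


d = -982, d mod 4 = 2, so disc(K) = 4d = -3928; |disc(K)| = 3928
Imaginary quadratic field, so n = 2, s = r2 = 1, r1 = 0
M = (n!/n^n) * (4/pi)^s * sqrt(|disc(K)|) = (2!/2^2) * (4/pi)^1 * sqrt(3928)
= 0.5 * 1.273240 * 62.673758
= 39.8994

39.8994


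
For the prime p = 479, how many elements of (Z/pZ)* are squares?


For prime p, the number of non-zero quadratic residues is (p-1)/2.
= (479-1)/2
= 239

239


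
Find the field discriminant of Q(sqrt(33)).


For K = Q(sqrt(d)) with d squarefree: disc(K) = d if d = 1 mod 4, and disc(K) = 4d if d = 2 or 3 mod 4.
Here d = 33, and d mod 4 = 1.
d = 1 mod 4 (O_K = Z[(1+sqrt(d))/2]), so disc(K) = d = 33

33


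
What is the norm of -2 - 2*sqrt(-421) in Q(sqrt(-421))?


N(a + b*sqrt(d)) = a^2 - d*b^2
= (-2)^2 - (-421)*(-2)^2
= 4 + 1684
= 1688

1688


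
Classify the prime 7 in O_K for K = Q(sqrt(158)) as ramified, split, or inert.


K = Q(sqrt(158)). Since d mod 4 = 2, disc(K) = 632.
Check p | disc: 632 mod 7 = 2.
p does not divide disc. Compute Legendre symbol (d/p):
4^((7-1)/2) mod 7 = 1
(d/p) = 1, so p splits: (p) = P*P' with e=1, f=1, g=2.
Therefore p is split.

split


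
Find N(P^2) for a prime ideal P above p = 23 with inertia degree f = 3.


N(P^a) = p^(a*f)
= 23^(2*3)
= 23^6
= 148035889

148035889


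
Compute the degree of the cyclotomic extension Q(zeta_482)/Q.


The degree equals Euler's totient phi(482).
482 = 2 * 241
phi(482) = 240

240


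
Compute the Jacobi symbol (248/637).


Compute (248/637) via quadratic reciprocity:
  pull out 2: (2/637) = -1  (since 637 mod 8 = 5)
  pull out 2: (2/637) = -1  (since 637 mod 8 = 5)
  pull out 2: (2/637) = -1  (since 637 mod 8 = 5)
  reciprocity: (31/637) -> +(637/31)
  reduce: (17/31)
  reciprocity: (17/31) -> +(31/17)
  reduce: (14/17)
  pull out 2: (2/17) = +1  (since 17 mod 8 = 1)
  reciprocity: (7/17) -> +(17/7)
  reduce: (3/7)
  reciprocity: (3/7) -> -(7/3)
  reduce: (1/3)
  (1/3) = 1
Product of signs = 1

1


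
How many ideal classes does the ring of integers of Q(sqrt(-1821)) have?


K = Q(sqrt(-1821)). d mod 4 = 3, so D = disc(K) = 4d = -7284
h(K) equals the number of primitive reduced positive-definite forms (a, b, c) = a*x^2 + b*x*y + c*y^2 with b^2 - 4ac = D,
where reduced means |b| <= a <= c, with b >= 0 whenever |b| = a or a = c, and primitive means gcd(a, b, c) = 1.
Reduced forces 3a^2 <= |D| = 7284, so 1 <= a <= 49; b must have the parity of D, and c = (b^2 - D)/(4a) must be an integer >= a.
Enumerate a = 1..49, b in [-a, a]:
  a=1: (1, 0, 1821)  [1]
  a=2: (2, 2, 911)  [1]
  a=3: (3, 0, 607)  [1]
  a=4: none
  a=5: (5, -4, 365), (5, 4, 365)  [2]
  a=6: (6, 6, 305)  [1]
  a=7..9: none
  a=10: (10, -6, 183), (10, 6, 183)  [2]
  a=11: (11, -8, 167), (11, 8, 167)  [2]
  a=12: none
  a=13: (13, -10, 142), (13, 10, 142)  [2]
  a=14: none
  a=15: (15, -6, 122), (15, 6, 122)  [2]
  a=16: none
  a=17: (17, -14, 110), (17, 14, 110)  [2]
  a=18..21: none
  a=22: (22, -14, 85), (22, 14, 85)  [2]
  a=23..24: none
  a=25: (25, -4, 73), (25, 4, 73)  [2]
  a=26: (26, -10, 71), (26, 10, 71)  [2]
  a=27..28: none
  a=29: (29, -16, 65), (29, 16, 65)  [2]
  a=30: (30, -6, 61), (30, 6, 61)  [2]
  a=31: (31, -30, 66), (31, 30, 66)  [2]
  a=32: none
  a=33: (33, -30, 62), (33, 30, 62)  [2]
  a=34: (34, -14, 55), (34, 14, 55)  [2]
  a=35..38: none
  a=39: (39, -36, 55), (39, 36, 55)  [2]
  a=40..46: none
  a=47: (47, -46, 50), (47, 46, 50)  [2]
  a=48..49: none
Total reduced forms: 1 + 1 + 1 + 2 + 1 + 2 + 2 + 2 + 2 + 2 + 2 + 2 + 2 + 2 + 2 + 2 + 2 + 2 + 2 + 2 = 36
h = 36

36


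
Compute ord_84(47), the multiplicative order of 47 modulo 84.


We want ord_84(47), the smallest k >= 1 with 47^k = 1 mod 84.
n = 84 = 2^2 * 3 * 7, phi(84) = 24; the order divides phi(n).
Divisors of 24: 1, 2, 3, 4, 6, 8, 12, 24
Repeated squaring mod 84: 47^1 = 47, 47^2 = 25, 47^4 = 37, 47^8 = 25, 47^16 = 37
Test divisors in increasing order:
  k=1: 47^1 = 47 mod 84
  k=2: 47^2 = 25 mod 84
  k=3: 47^3 = 25 * 47 = 83 mod 84
  k=4: 47^4 = 37 mod 84
  k=6: 47^6 = 37 * 25 = 1 mod 84  <- first divisor giving 1
Order = 6

6


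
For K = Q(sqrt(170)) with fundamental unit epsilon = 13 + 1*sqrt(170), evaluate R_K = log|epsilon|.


epsilon = 13 + 1*sqrt(170)
= 26.0384
R = ln(26.0384)
= 3.2596

3.2596


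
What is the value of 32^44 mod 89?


p = 89 is prime and the exponent is (p-1)/2 = 44, so by Euler's criterion 32^44 = (32/89) = +1 or -1 mod 89.
Compute by square-and-multiply:
  44 = 32 + 8 + 4 (binary 101100)
  Repeated squaring mod 89: 32^1 = 32, 32^2 = 45, 32^4 = 67, 32^8 = 39, 32^16 = 8, 32^32 = 64
  32^44 = 32^32 * 32^8 * 32^4 = 64 * 39 * 67 mod 89
    64 * 39 = 2496 = 4 mod 89
    4 * 67 = 268 = 1 mod 89
  32^44 = 1 mod 89
Result 1: 32 is a quadratic residue mod 89.
32^44 mod 89 = 1

1


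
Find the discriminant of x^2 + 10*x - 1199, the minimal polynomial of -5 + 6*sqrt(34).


The element -5 + 6*sqrt(34) has minimal polynomial:
x^2 + 10*x - 1199
Discriminant = (10)^2 - 4*(-1199)
= 100 + 4796
= 4896

4896


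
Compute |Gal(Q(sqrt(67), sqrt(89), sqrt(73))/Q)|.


The 3 square roots of distinct primes are multiplicatively independent over Q,
so [K:Q] = 2^3 and Gal(K/Q) is isomorphic to (Z/2Z)^3.
|Gal| = 2^3 = 8

8


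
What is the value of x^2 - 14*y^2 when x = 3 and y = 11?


x^2 - d*y^2
= 3^2 - 14*11^2
= 9 - 1694
= -1685

-1685


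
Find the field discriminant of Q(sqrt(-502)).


For K = Q(sqrt(d)) with d squarefree: disc(K) = d if d = 1 mod 4, and disc(K) = 4d if d = 2 or 3 mod 4.
Here d = -502, and d mod 4 = 2.
d = 2 mod 4, not 1 (O_K = Z[sqrt(d)]), so disc(K) = 4d = 4 * (-502) = -2008

-2008


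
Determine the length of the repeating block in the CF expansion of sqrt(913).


Run the CF algorithm for sqrt(913).
a_0 = floor(sqrt(913)) = 30; set m_0=0, q_0=1.
Recurrence: m' = q*a - m,  q' = (d - m'^2)/q,  a' = floor((a_0 + m')/q').
  step 1: m=30, q=13, a=4
  step 2: m=22, q=33, a=1
  step 3: m=11, q=24, a=1
  step 4: m=13, q=31, a=1
  step 5: m=18, q=19, a=2
  step 6: m=20, q=27, a=1
  step 7: m=7, q=32, a=1
  step 8: m=25, q=9, a=6
  step 9: m=29, q=8, a=7
  step 10: m=27, q=23, a=2
  step 11: m=19, q=24, a=2
  step 12: m=29, q=3, a=19
  step 13: m=28, q=43, a=1
  step 14: m=15, q=16, a=2
  step 15: m=17, q=39, a=1
  step 16: m=22, q=11, a=4
  step 17: m=22, q=39, a=1
  step 18: m=17, q=16, a=2
  step 19: m=15, q=43, a=1
  step 20: m=28, q=3, a=19
  step 21: m=29, q=24, a=2
  step 22: m=19, q=23, a=2
  step 23: m=27, q=8, a=7
  step 24: m=29, q=9, a=6
  step 25: m=25, q=32, a=1
  step 26: m=7, q=27, a=1
  step 27: m=20, q=19, a=2
  step 28: m=18, q=31, a=1
  step 29: m=13, q=24, a=1
  step 30: m=11, q=33, a=1
  step 31: m=22, q=13, a=4
  step 32: m=30, q=1, a=60
a_32 = 2*a_0 = 60, so the period closes here.
sqrt(913) = [30; 4, 1, 1, 1, 2, 1, 1, 6, 7, 2, 2, 19, 1, 2, 1, 4, 1, 2, 1, 19, 2, 2, 7, 6, 1, 1, 2, 1, 1, 1, 4, 60]
Period length = 32

32


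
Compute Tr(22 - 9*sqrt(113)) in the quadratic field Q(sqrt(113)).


Tr(a + b*sqrt(d)) = (a + b*sqrt(d)) + (a - b*sqrt(d)) = 2a
= 2 * (22)
= 44

44


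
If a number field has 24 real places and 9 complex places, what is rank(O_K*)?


By Dirichlet's unit theorem:
rank = r1 + r2 - 1
= 24 + 9 - 1
= 32

32


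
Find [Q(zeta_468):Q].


The degree equals Euler's totient phi(468).
468 = 2^2 * 3^2 * 13
phi(468) = 144

144


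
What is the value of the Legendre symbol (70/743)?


p = 743 is prime, so compute (70/743) with the reciprocity algorithm (Jacobi-symbol steps: pull out 2s via (2/n), flip via reciprocity, reduce):
  pull out 2: (2/743) = +1  (since 743 mod 8 = 7)
  reciprocity: (35/743) -> -(743/35)
  reduce: (8/35)
  pull out 2: (2/35) = -1  (since 35 mod 8 = 3)
  pull out 2: (2/35) = -1  (since 35 mod 8 = 3)
  pull out 2: (2/35) = -1  (since 35 mod 8 = 3)
  (1/35) = 1
Product of signs = 1
(70/743) = 1

1


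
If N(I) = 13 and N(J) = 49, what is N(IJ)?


N(IJ) = N(I) * N(J)
= 13 * 49
= 637

637


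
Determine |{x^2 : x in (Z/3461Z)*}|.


For prime p, the number of non-zero quadratic residues is (p-1)/2.
= (3461-1)/2
= 1730

1730


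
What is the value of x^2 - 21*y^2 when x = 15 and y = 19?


x^2 - d*y^2
= 15^2 - 21*19^2
= 225 - 7581
= -7356

-7356


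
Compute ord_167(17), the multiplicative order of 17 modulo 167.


We want ord_167(17), the smallest k >= 1 with 17^k = 1 mod 167.
n = 167 = 167, phi(167) = 166; the order divides phi(n).
Divisors of 166: 1, 2, 83, 166
Repeated squaring mod 167: 17^1 = 17, 17^2 = 122, 17^4 = 21, 17^8 = 107, 17^16 = 93, 17^32 = 132, 17^64 = 56, 17^128 = 130
Test divisors in increasing order:
  k=1: 17^1 = 17 mod 167
  k=2: 17^2 = 122 mod 167
  k=83: 17^83 = 56 * 93 * 122 * 17 = 166 mod 167
  k=166: 17^166 = 130 * 132 * 21 * 122 = 1 mod 167  <- first divisor giving 1
Order = 166

166


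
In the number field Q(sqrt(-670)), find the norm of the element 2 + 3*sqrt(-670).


N(a + b*sqrt(d)) = a^2 - d*b^2
= (2)^2 - (-670)*(3)^2
= 4 + 6030
= 6034

6034


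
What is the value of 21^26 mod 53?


p = 53 is prime and the exponent is (p-1)/2 = 26, so by Euler's criterion 21^26 = (21/53) = +1 or -1 mod 53.
Compute by square-and-multiply:
  26 = 16 + 8 + 2 (binary 11010)
  Repeated squaring mod 53: 21^1 = 21, 21^2 = 17, 21^4 = 24, 21^8 = 46, 21^16 = 49
  21^26 = 21^16 * 21^8 * 21^2 = 49 * 46 * 17 mod 53
    49 * 46 = 2254 = 28 mod 53
    28 * 17 = 476 = 52 mod 53
  21^26 = 52 mod 53
Result 52 = p - 1 = -1 mod 53: 21 is a quadratic non-residue mod 53. As a residue in [0, p-1] the value is 52.
21^26 mod 53 = 52

52


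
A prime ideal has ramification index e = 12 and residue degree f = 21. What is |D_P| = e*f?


|D_P| = e * f
= 12 * 21
= 252

252


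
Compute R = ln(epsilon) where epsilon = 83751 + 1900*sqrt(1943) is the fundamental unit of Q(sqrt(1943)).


epsilon = 83751 + 1900*sqrt(1943)
= 167502.0000
R = ln(167502.0000)
= 12.0288

12.0288


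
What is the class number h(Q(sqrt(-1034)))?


K = Q(sqrt(-1034)). d mod 4 = 2, so D = disc(K) = 4d = -4136
h(K) equals the number of primitive reduced positive-definite forms (a, b, c) = a*x^2 + b*x*y + c*y^2 with b^2 - 4ac = D,
where reduced means |b| <= a <= c, with b >= 0 whenever |b| = a or a = c, and primitive means gcd(a, b, c) = 1.
Reduced forces 3a^2 <= |D| = 4136, so 1 <= a <= 37; b must have the parity of D, and c = (b^2 - D)/(4a) must be an integer >= a.
Enumerate a = 1..37, b in [-a, a]:
  a=1: (1, 0, 1034)  [1]
  a=2: (2, 0, 517)  [1]
  a=3: (3, -2, 345), (3, 2, 345)  [2]
  a=4: none
  a=5: (5, -2, 207), (5, 2, 207)  [2]
  a=6: (6, -4, 173), (6, 4, 173)  [2]
  a=7: (7, -6, 149), (7, 6, 149)  [2]
  a=8: none
  a=9: (9, -2, 115), (9, 2, 115)  [2]
  a=10: (10, -8, 105), (10, 8, 105)  [2]
  a=11: (11, 0, 94)  [1]
  a=12..13: none
  a=14: (14, -8, 75), (14, 8, 75)  [2]
  a=15: (15, -8, 70), (15, -2, 69), (15, 2, 69), (15, 8, 70)  [4]
  a=16..17: none
  a=18: (18, -16, 61), (18, 16, 61)  [2]
  a=19: (19, -14, 57), (19, 14, 57)  [2]
  a=20: none
  a=21: (21, -20, 54), (21, -8, 50), (21, 8, 50), (21, 20, 54)  [4]
  a=22: (22, 0, 47)  [1]
  a=23: (23, -2, 45), (23, 2, 45)  [2]
  a=24: none
  a=25: (25, -8, 42), (25, 8, 42)  [2]
  a=26: none
  a=27: (27, -20, 42), (27, 20, 42)  [2]
  a=28..29: none
  a=30: (30, -28, 41), (30, -8, 35), (30, 8, 35), (30, 28, 41)  [4]
  a=31: (31, -24, 38), (31, 24, 38)  [2]
  a=32: none
  a=33: (33, -22, 35), (33, 22, 35)  [2]
  a=34..37: none
Total reduced forms: 1 + 1 + 2 + 2 + 2 + 2 + 2 + 2 + 1 + 2 + 4 + 2 + 2 + 4 + 1 + 2 + 2 + 2 + 4 + 2 + 2 = 44
h = 44

44


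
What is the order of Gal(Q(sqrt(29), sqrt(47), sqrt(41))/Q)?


The 3 square roots of distinct primes are multiplicatively independent over Q,
so [K:Q] = 2^3 and Gal(K/Q) is isomorphic to (Z/2Z)^3.
|Gal| = 2^3 = 8

8


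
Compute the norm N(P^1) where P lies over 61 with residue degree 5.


N(P^a) = p^(a*f)
= 61^(1*5)
= 61^5
= 844596301

844596301


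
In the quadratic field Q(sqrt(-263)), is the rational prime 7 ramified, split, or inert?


K = Q(sqrt(-263)). Since d mod 4 = 1, disc(K) = -263.
Check p | disc: -263 mod 7 = 3.
p does not divide disc. Compute Legendre symbol (d/p):
3^((7-1)/2) mod 7 = -1
(d/p) = -1, so p is inert: (p) stays prime with e=1, f=2, g=1.
Therefore p is inert.

inert


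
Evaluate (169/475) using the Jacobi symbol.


Compute (169/475) via quadratic reciprocity:
  reciprocity: (169/475) -> +(475/169)
  reduce: (137/169)
  reciprocity: (137/169) -> +(169/137)
  reduce: (32/137)
  pull out 2: (2/137) = +1  (since 137 mod 8 = 1)
  pull out 2: (2/137) = +1  (since 137 mod 8 = 1)
  pull out 2: (2/137) = +1  (since 137 mod 8 = 1)
  pull out 2: (2/137) = +1  (since 137 mod 8 = 1)
  pull out 2: (2/137) = +1  (since 137 mod 8 = 1)
  (1/137) = 1
Product of signs = 1

1


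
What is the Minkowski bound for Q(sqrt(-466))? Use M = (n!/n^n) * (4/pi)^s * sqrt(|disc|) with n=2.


d = -466, d mod 4 = 2, so disc(K) = 4d = -1864; |disc(K)| = 1864
Imaginary quadratic field, so n = 2, s = r2 = 1, r1 = 0
M = (n!/n^n) * (4/pi)^s * sqrt(|disc(K)|) = (2!/2^2) * (4/pi)^1 * sqrt(1864)
= 0.5 * 1.273240 * 43.174066
= 27.4855

27.4855


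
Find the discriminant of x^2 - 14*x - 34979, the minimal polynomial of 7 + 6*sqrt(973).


The element 7 + 6*sqrt(973) has minimal polynomial:
x^2 - 14*x - 34979
Discriminant = (-14)^2 - 4*(-34979)
= 196 + 139916
= 140112

140112


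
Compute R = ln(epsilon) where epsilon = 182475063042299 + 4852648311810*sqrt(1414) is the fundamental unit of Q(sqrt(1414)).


epsilon = 182475063042299 + 4852648311810*sqrt(1414)
= 3.6495e+14
R = ln(3.6495e+14)
= 33.5308

33.5308


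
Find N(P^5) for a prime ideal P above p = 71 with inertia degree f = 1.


N(P^a) = p^(a*f)
= 71^(5*1)
= 71^5
= 1804229351

1804229351


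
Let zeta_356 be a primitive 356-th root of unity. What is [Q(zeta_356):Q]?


The degree equals Euler's totient phi(356).
356 = 2^2 * 89
phi(356) = 176

176


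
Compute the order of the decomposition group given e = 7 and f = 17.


|D_P| = e * f
= 7 * 17
= 119

119


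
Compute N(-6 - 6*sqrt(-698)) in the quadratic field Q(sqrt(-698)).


N(a + b*sqrt(d)) = a^2 - d*b^2
= (-6)^2 - (-698)*(-6)^2
= 36 + 25128
= 25164

25164


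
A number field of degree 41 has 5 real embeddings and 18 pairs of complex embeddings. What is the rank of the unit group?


By Dirichlet's unit theorem:
rank = r1 + r2 - 1
= 5 + 18 - 1
= 22

22


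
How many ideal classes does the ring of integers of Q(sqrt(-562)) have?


K = Q(sqrt(-562)). d mod 4 = 2, so D = disc(K) = 4d = -2248
h(K) equals the number of primitive reduced positive-definite forms (a, b, c) = a*x^2 + b*x*y + c*y^2 with b^2 - 4ac = D,
where reduced means |b| <= a <= c, with b >= 0 whenever |b| = a or a = c, and primitive means gcd(a, b, c) = 1.
Reduced forces 3a^2 <= |D| = 2248, so 1 <= a <= 27; b must have the parity of D, and c = (b^2 - D)/(4a) must be an integer >= a.
Enumerate a = 1..27, b in [-a, a]:
  a=1: (1, 0, 562)  [1]
  a=2: (2, 0, 281)  [1]
  a=3..12: none
  a=13: (13, -12, 46), (13, 12, 46)  [2]
  a=14..16: none
  a=17: (17, -8, 34), (17, 8, 34)  [2]
  a=18..22: none
  a=23: (23, -12, 26), (23, 12, 26)  [2]
  a=24..27: none
Total reduced forms: 1 + 1 + 2 + 2 + 2 = 8
h = 8

8


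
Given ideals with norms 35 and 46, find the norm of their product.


N(IJ) = N(I) * N(J)
= 35 * 46
= 1610

1610


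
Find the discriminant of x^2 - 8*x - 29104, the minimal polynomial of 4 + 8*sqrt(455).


The element 4 + 8*sqrt(455) has minimal polynomial:
x^2 - 8*x - 29104
Discriminant = (-8)^2 - 4*(-29104)
= 64 + 116416
= 116480

116480


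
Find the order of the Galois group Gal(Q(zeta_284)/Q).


|Gal(Q(zeta_284)/Q)| = phi(284)
= 140

140


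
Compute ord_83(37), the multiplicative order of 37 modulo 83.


We want ord_83(37), the smallest k >= 1 with 37^k = 1 mod 83.
n = 83 = 83, phi(83) = 82; the order divides phi(n).
Divisors of 82: 1, 2, 41, 82
Repeated squaring mod 83: 37^1 = 37, 37^2 = 41, 37^4 = 21, 37^8 = 26, 37^16 = 12, 37^32 = 61, 37^64 = 69
Test divisors in increasing order:
  k=1: 37^1 = 37 mod 83
  k=2: 37^2 = 41 mod 83
  k=41: 37^41 = 61 * 26 * 37 = 1 mod 83  <- first divisor giving 1
Order = 41

41


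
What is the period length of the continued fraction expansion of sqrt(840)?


Run the CF algorithm for sqrt(840).
a_0 = floor(sqrt(840)) = 28; set m_0=0, q_0=1.
Recurrence: m' = q*a - m,  q' = (d - m'^2)/q,  a' = floor((a_0 + m')/q').
  step 1: m=28, q=56, a=1
  step 2: m=28, q=1, a=56
a_2 = 2*a_0 = 56, so the period closes here.
sqrt(840) = [28; 1, 56]
Period length = 2

2


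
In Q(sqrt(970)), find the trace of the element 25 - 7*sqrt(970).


Tr(a + b*sqrt(d)) = (a + b*sqrt(d)) + (a - b*sqrt(d)) = 2a
= 2 * (25)
= 50

50


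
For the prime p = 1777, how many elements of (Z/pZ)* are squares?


For prime p, the number of non-zero quadratic residues is (p-1)/2.
= (1777-1)/2
= 888

888


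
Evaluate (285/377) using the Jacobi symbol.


Compute (285/377) via quadratic reciprocity:
  reciprocity: (285/377) -> +(377/285)
  reduce: (92/285)
  pull out 2: (2/285) = -1  (since 285 mod 8 = 5)
  pull out 2: (2/285) = -1  (since 285 mod 8 = 5)
  reciprocity: (23/285) -> +(285/23)
  reduce: (9/23)
  reciprocity: (9/23) -> +(23/9)
  reduce: (5/9)
  reciprocity: (5/9) -> +(9/5)
  reduce: (4/5)
  pull out 2: (2/5) = -1  (since 5 mod 8 = 5)
  pull out 2: (2/5) = -1  (since 5 mod 8 = 5)
  (1/5) = 1
Product of signs = 1

1


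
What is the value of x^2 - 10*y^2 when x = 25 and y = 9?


x^2 - d*y^2
= 25^2 - 10*9^2
= 625 - 810
= -185

-185


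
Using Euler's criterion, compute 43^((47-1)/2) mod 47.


p = 47 is prime and the exponent is (p-1)/2 = 23, so by Euler's criterion 43^23 = (43/47) = +1 or -1 mod 47.
Compute by square-and-multiply:
  23 = 16 + 4 + 2 + 1 (binary 10111)
  Repeated squaring mod 47: 43^1 = 43, 43^2 = 16, 43^4 = 21, 43^8 = 18, 43^16 = 42
  43^23 = 43^16 * 43^4 * 43^2 * 43^1 = 42 * 21 * 16 * 43 mod 47
    42 * 21 = 882 = 36 mod 47
    36 * 16 = 576 = 12 mod 47
    12 * 43 = 516 = 46 mod 47
  43^23 = 46 mod 47
Result 46 = p - 1 = -1 mod 47: 43 is a quadratic non-residue mod 47. As a residue in [0, p-1] the value is 46.
43^23 mod 47 = 46

46


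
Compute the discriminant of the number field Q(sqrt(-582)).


For K = Q(sqrt(d)) with d squarefree: disc(K) = d if d = 1 mod 4, and disc(K) = 4d if d = 2 or 3 mod 4.
Here d = -582, and d mod 4 = 2.
d = 2 mod 4, not 1 (O_K = Z[sqrt(d)]), so disc(K) = 4d = 4 * (-582) = -2328

-2328


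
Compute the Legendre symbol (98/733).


p = 733 is prime, so compute (98/733) with the reciprocity algorithm (Jacobi-symbol steps: pull out 2s via (2/n), flip via reciprocity, reduce):
  pull out 2: (2/733) = -1  (since 733 mod 8 = 5)
  reciprocity: (49/733) -> +(733/49)
  reduce: (47/49)
  reciprocity: (47/49) -> +(49/47)
  reduce: (2/47)
  pull out 2: (2/47) = +1  (since 47 mod 8 = 7)
  (1/47) = 1
Product of signs = -1
(98/733) = -1

-1


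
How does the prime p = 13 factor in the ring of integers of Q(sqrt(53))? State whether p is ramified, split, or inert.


K = Q(sqrt(53)). Since d mod 4 = 1, disc(K) = 53.
Check p | disc: 53 mod 13 = 1.
p does not divide disc. Compute Legendre symbol (d/p):
1^((13-1)/2) mod 13 = 1
(d/p) = 1, so p splits: (p) = P*P' with e=1, f=1, g=2.
Therefore p is split.

split


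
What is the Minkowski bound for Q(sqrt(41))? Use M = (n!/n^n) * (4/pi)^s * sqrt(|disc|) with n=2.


d = 41, d mod 4 = 1, so disc(K) = d = 41; |disc(K)| = 41
Real quadratic field, so n = 2, s = r2 = 0, r1 = 2
M = (n!/n^n) * (4/pi)^s * sqrt(|disc(K)|) = (2!/2^2) * (4/pi)^0 * sqrt(41)
= 0.5 * 1.000000 * 6.403124
= 3.2016

3.2016


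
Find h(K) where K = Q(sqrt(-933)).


K = Q(sqrt(-933)). d mod 4 = 3, so D = disc(K) = 4d = -3732
h(K) equals the number of primitive reduced positive-definite forms (a, b, c) = a*x^2 + b*x*y + c*y^2 with b^2 - 4ac = D,
where reduced means |b| <= a <= c, with b >= 0 whenever |b| = a or a = c, and primitive means gcd(a, b, c) = 1.
Reduced forces 3a^2 <= |D| = 3732, so 1 <= a <= 35; b must have the parity of D, and c = (b^2 - D)/(4a) must be an integer >= a.
Enumerate a = 1..35, b in [-a, a]:
  a=1: (1, 0, 933)  [1]
  a=2: (2, 2, 467)  [1]
  a=3: (3, 0, 311)  [1]
  a=4..5: none
  a=6: (6, 6, 157)  [1]
  a=7..12: none
  a=13: (13, -8, 73), (13, 8, 73)  [2]
  a=14..16: none
  a=17: (17, -12, 57), (17, 12, 57)  [2]
  a=18: none
  a=19: (19, -12, 51), (19, 12, 51)  [2]
  a=20..25: none
  a=26: (26, -18, 39), (26, 18, 39)  [2]
  a=27..28: none
  a=29: (29, -26, 38), (29, 26, 38)  [2]
  a=30: none
  a=31: (31, -22, 34), (31, 22, 34)  [2]
  a=32..35: none
Total reduced forms: 1 + 1 + 1 + 1 + 2 + 2 + 2 + 2 + 2 + 2 = 16
h = 16

16


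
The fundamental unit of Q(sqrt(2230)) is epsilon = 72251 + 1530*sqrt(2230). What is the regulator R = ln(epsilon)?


epsilon = 72251 + 1530*sqrt(2230)
= 144502.0000
R = ln(144502.0000)
= 11.8810

11.8810


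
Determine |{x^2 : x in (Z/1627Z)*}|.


For prime p, the number of non-zero quadratic residues is (p-1)/2.
= (1627-1)/2
= 813

813


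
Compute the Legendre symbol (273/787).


p = 787 is prime, so compute (273/787) with the reciprocity algorithm (Jacobi-symbol steps: pull out 2s via (2/n), flip via reciprocity, reduce):
  reciprocity: (273/787) -> +(787/273)
  reduce: (241/273)
  reciprocity: (241/273) -> +(273/241)
  reduce: (32/241)
  pull out 2: (2/241) = +1  (since 241 mod 8 = 1)
  pull out 2: (2/241) = +1  (since 241 mod 8 = 1)
  pull out 2: (2/241) = +1  (since 241 mod 8 = 1)
  pull out 2: (2/241) = +1  (since 241 mod 8 = 1)
  pull out 2: (2/241) = +1  (since 241 mod 8 = 1)
  (1/241) = 1
Product of signs = 1
(273/787) = 1

1


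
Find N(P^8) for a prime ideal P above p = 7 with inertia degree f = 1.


N(P^a) = p^(a*f)
= 7^(8*1)
= 7^8
= 5764801

5764801


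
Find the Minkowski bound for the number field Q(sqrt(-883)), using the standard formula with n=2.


d = -883, d mod 4 = 1, so disc(K) = d = -883; |disc(K)| = 883
Imaginary quadratic field, so n = 2, s = r2 = 1, r1 = 0
M = (n!/n^n) * (4/pi)^s * sqrt(|disc(K)|) = (2!/2^2) * (4/pi)^1 * sqrt(883)
= 0.5 * 1.273240 * 29.715316
= 18.9174

18.9174


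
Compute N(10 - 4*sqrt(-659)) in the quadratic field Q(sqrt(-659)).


N(a + b*sqrt(d)) = a^2 - d*b^2
= (10)^2 - (-659)*(-4)^2
= 100 + 10544
= 10644

10644


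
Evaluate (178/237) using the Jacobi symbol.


Compute (178/237) via quadratic reciprocity:
  pull out 2: (2/237) = -1  (since 237 mod 8 = 5)
  reciprocity: (89/237) -> +(237/89)
  reduce: (59/89)
  reciprocity: (59/89) -> +(89/59)
  reduce: (30/59)
  pull out 2: (2/59) = -1  (since 59 mod 8 = 3)
  reciprocity: (15/59) -> -(59/15)
  reduce: (14/15)
  pull out 2: (2/15) = +1  (since 15 mod 8 = 7)
  reciprocity: (7/15) -> -(15/7)
  reduce: (1/7)
  (1/7) = 1
Product of signs = 1

1


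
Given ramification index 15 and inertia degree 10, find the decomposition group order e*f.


|D_P| = e * f
= 15 * 10
= 150

150


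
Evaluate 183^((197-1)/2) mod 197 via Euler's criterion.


p = 197 is prime and the exponent is (p-1)/2 = 98, so by Euler's criterion 183^98 = (183/197) = +1 or -1 mod 197.
Compute by square-and-multiply:
  98 = 64 + 32 + 2 (binary 1100010)
  Repeated squaring mod 197: 183^1 = 183, 183^2 = 196, 183^4 = 1, 183^8 = 1, 183^16 = 1, 183^32 = 1, 183^64 = 1
  183^98 = 183^64 * 183^32 * 183^2 = 1 * 1 * 196 mod 197
    1 * 1 = 1 = 1 mod 197
    1 * 196 = 196 = 196 mod 197
  183^98 = 196 mod 197
Result 196 = p - 1 = -1 mod 197: 183 is a quadratic non-residue mod 197. As a residue in [0, p-1] the value is 196.
183^98 mod 197 = 196

196
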